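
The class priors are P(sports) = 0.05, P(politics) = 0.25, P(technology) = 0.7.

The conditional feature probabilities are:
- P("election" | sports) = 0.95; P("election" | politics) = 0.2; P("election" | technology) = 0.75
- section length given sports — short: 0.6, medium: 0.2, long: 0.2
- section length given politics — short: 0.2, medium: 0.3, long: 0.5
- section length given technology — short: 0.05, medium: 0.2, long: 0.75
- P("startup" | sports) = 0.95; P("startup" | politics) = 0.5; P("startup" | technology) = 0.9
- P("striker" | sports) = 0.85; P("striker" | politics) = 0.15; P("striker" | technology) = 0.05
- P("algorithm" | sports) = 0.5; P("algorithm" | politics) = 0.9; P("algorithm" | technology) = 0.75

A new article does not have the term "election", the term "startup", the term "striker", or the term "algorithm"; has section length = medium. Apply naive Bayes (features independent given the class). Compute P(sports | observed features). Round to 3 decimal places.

sports: 0.05 × (1−0.95) × 0.2 × (1−0.95) × (1−0.85) × (1−0.5) = 0.000001875
politics: 0.25 × (1−0.2) × 0.3 × (1−0.5) × (1−0.15) × (1−0.9) = 0.00255
technology: 0.7 × (1−0.75) × 0.2 × (1−0.9) × (1−0.05) × (1−0.75) = 0.00083125
P(sports | x) = 0.000001875 / 0.003383125 ≈ 0.001

0.001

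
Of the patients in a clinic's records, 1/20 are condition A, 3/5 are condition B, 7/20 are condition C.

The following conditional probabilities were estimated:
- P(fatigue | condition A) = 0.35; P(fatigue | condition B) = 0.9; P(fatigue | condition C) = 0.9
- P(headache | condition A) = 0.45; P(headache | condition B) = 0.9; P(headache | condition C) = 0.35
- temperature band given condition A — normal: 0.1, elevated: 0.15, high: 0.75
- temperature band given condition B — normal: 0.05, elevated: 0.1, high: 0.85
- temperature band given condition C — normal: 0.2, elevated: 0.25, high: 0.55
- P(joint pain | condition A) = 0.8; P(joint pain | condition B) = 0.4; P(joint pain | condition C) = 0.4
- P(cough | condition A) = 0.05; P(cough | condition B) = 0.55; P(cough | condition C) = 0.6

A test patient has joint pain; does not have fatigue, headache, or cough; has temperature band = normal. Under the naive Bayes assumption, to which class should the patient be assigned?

condition A: 0.05 × (1−0.35) × (1−0.45) × 0.1 × 0.8 × (1−0.05) = 0.0013585
condition B: 0.6 × (1−0.9) × (1−0.9) × 0.05 × 0.4 × (1−0.55) = 0.000054
condition C: 0.35 × (1−0.9) × (1−0.35) × 0.2 × 0.4 × (1−0.6) = 0.000728
Highest score → condition A.

condition A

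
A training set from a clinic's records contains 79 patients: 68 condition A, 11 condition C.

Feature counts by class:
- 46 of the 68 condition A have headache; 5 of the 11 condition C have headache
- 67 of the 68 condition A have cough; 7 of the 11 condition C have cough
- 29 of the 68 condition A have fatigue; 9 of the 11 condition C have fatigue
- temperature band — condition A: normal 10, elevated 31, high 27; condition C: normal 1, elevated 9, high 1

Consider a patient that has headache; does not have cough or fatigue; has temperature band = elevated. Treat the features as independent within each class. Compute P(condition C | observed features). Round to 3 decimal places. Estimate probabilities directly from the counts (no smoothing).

0.605

condition A: (68/79) × (46/68) × (1/68) × (39/68) × (31/68) ≈ 0.00223888
condition C: (11/79) × (5/11) × (4/11) × (2/11) × (9/11) ≈ 0.00342371
P(condition C | x) = 0.00342371 / 0.00566259 ≈ 0.605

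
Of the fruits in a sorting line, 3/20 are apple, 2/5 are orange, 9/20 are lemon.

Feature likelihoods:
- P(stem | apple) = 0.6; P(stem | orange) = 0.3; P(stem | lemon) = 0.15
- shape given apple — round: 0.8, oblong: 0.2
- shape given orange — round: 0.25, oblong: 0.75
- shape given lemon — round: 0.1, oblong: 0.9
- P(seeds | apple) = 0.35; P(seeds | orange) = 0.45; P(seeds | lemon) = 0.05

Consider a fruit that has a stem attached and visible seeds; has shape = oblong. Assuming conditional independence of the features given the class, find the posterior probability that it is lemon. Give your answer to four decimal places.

apple: 0.15 × 0.6 × 0.2 × 0.35 = 0.0063
orange: 0.4 × 0.3 × 0.75 × 0.45 = 0.0405
lemon: 0.45 × 0.15 × 0.9 × 0.05 = 0.0030375
P(lemon | x) = 0.0030375 / 0.0498375 ≈ 0.0609

0.0609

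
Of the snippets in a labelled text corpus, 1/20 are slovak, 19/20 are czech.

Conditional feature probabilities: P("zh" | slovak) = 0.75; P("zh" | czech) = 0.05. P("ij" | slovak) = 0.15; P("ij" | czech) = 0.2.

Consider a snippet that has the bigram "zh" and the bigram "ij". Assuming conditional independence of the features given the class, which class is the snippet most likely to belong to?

slovak: 0.05 × 0.75 × 0.15 = 0.005625
czech: 0.95 × 0.05 × 0.2 = 0.0095
Highest score → czech.

czech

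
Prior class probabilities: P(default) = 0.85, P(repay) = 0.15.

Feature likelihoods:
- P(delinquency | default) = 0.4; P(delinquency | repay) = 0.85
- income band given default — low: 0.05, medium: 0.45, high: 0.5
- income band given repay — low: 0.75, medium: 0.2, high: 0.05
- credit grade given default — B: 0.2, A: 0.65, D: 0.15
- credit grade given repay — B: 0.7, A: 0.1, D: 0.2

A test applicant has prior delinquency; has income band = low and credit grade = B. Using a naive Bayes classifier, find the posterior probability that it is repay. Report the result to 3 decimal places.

default: 0.85 × 0.4 × 0.05 × 0.2 = 0.0034
repay: 0.15 × 0.85 × 0.75 × 0.7 = 0.0669375
P(repay | x) = 0.0669375 / 0.0703375 ≈ 0.952

0.952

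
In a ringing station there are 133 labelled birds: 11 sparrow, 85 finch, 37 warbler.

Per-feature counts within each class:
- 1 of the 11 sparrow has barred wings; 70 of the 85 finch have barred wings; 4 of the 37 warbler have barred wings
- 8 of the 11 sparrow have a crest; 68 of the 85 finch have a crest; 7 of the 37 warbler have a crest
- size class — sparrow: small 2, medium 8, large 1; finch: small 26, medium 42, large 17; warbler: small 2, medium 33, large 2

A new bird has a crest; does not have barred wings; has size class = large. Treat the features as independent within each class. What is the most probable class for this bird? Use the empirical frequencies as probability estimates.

sparrow: (11/133) × (10/11) × (8/11) × (1/11) ≈ 0.00497111
finch: (85/133) × (15/85) × (68/85) × (17/85) ≈ 0.0180451
warbler: (37/133) × (33/37) × (7/37) × (2/37) ≈ 0.00253739
Highest score → finch.

finch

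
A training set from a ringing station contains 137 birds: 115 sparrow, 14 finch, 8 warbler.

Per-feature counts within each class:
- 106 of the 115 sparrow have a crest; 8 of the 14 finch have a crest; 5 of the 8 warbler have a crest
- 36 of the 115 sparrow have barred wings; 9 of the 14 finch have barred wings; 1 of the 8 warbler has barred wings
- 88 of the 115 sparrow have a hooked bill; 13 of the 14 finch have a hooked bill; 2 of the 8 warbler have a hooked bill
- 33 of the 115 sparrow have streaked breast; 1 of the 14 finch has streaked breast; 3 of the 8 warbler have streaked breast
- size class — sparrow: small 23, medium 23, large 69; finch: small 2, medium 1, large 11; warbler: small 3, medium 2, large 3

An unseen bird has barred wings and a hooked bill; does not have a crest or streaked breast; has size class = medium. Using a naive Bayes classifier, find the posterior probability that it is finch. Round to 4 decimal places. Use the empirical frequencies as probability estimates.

sparrow: (115/137) × (9/115) × (36/115) × (88/115) × (82/115) × (23/115) ≈ 0.00224418
finch: (14/137) × (6/14) × (9/14) × (13/14) × (13/14) × (1/14) ≈ 0.00173399
warbler: (8/137) × (3/8) × (1/8) × (2/8) × (5/8) × (2/8) ≈ 0.000106923
P(finch | x) = 0.00173399 / 0.004085093 ≈ 0.4245

0.4245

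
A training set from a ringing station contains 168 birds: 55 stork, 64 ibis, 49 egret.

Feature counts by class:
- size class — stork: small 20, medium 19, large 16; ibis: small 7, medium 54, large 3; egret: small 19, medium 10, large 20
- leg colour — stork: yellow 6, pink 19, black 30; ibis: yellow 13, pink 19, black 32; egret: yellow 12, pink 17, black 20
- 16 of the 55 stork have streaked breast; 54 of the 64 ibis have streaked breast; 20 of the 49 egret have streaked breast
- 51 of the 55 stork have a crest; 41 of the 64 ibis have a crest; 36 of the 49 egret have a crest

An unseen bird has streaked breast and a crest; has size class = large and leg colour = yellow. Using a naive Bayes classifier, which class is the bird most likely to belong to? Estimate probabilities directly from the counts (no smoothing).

egret

stork: (55/168) × (16/55) × (6/55) × (16/55) × (51/55) ≈ 0.00280262
ibis: (64/168) × (3/64) × (13/64) × (54/64) × (41/64) ≈ 0.00196062
egret: (49/168) × (20/49) × (12/49) × (20/49) × (36/49) ≈ 0.00874271
Highest score → egret.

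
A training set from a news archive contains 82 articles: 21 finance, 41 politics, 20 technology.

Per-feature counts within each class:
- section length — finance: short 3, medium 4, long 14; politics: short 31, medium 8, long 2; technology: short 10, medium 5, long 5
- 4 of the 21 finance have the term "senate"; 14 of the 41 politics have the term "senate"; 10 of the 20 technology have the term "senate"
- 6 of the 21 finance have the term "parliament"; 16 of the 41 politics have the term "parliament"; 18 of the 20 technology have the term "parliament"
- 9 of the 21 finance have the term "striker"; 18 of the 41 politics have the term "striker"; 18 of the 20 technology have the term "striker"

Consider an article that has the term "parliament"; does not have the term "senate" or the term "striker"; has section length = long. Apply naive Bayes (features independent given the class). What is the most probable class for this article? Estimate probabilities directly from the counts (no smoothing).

finance

finance: (21/82) × (14/21) × (17/21) × (6/21) × (12/21) ≈ 0.0225651
politics: (41/82) × (2/41) × (27/41) × (16/41) × (23/41) ≈ 0.00351622
technology: (20/82) × (5/20) × (10/20) × (18/20) × (2/20) ≈ 0.0027439
Highest score → finance.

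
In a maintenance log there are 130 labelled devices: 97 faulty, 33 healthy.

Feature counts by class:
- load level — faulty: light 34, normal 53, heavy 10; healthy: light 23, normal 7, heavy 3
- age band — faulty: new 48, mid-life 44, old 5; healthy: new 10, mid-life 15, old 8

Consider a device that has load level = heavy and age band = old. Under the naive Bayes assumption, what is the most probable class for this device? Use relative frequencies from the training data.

healthy

faulty: (97/130) × (10/97) × (5/97) ≈ 0.00396511
healthy: (33/130) × (3/33) × (8/33) ≈ 0.00559441
Highest score → healthy.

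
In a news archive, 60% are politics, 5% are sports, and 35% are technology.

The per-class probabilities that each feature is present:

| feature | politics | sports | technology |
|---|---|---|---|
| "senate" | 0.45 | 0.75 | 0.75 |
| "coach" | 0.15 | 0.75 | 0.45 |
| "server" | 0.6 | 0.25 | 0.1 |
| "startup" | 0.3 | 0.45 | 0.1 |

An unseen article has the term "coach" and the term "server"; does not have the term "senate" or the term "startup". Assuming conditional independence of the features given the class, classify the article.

politics: 0.6 × (1−0.45) × 0.15 × 0.6 × (1−0.3) = 0.02079
sports: 0.05 × (1−0.75) × 0.75 × 0.25 × (1−0.45) = 0.0012890625
technology: 0.35 × (1−0.75) × 0.45 × 0.1 × (1−0.1) = 0.00354375
Highest score → politics.

politics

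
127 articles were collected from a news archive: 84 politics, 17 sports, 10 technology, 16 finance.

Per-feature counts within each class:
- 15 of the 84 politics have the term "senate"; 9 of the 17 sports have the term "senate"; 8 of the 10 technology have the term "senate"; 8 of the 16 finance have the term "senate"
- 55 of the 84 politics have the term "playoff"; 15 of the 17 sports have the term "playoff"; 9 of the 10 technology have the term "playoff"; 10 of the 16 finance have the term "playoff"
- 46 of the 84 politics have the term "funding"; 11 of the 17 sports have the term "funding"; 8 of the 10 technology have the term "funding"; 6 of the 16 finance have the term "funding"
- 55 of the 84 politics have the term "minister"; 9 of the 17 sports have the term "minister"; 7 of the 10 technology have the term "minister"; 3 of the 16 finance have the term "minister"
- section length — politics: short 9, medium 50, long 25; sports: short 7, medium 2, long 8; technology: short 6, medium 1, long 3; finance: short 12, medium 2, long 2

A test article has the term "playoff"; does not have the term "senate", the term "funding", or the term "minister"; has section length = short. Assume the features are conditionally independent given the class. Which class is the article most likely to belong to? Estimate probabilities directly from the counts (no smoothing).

politics: (84/127) × (69/84) × (55/84) × (38/84) × (29/84) × (9/84) ≈ 0.00595271
sports: (17/127) × (8/17) × (15/17) × (6/17) × (8/17) × (7/17) ≈ 0.0038012
technology: (10/127) × (2/10) × (9/10) × (2/10) × (3/10) × (6/10) ≈ 0.000510236
finance: (16/127) × (8/16) × (10/16) × (10/16) × (13/16) × (12/16) ≈ 0.0149945
Highest score → finance.

finance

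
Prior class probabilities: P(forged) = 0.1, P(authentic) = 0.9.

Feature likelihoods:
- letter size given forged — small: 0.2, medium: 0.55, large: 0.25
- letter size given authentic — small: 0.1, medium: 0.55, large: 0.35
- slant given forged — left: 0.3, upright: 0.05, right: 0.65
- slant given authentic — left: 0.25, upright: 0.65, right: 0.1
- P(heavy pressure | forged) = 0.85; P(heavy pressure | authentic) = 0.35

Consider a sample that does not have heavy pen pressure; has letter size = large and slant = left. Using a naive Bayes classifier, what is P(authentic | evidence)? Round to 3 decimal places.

forged: 0.1 × 0.25 × 0.3 × (1−0.85) = 0.001125
authentic: 0.9 × 0.35 × 0.25 × (1−0.35) = 0.0511875
P(authentic | x) = 0.0511875 / 0.0523125 ≈ 0.978

0.978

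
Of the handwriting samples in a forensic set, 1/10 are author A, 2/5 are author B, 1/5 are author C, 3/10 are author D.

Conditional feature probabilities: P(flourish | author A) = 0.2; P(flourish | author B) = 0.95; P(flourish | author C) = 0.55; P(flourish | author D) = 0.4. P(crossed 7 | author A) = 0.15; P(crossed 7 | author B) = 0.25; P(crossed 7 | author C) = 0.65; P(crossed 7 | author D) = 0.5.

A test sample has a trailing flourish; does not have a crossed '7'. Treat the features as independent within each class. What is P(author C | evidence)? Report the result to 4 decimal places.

0.0961

author A: 0.1 × 0.2 × (1−0.15) = 0.017
author B: 0.4 × 0.95 × (1−0.25) = 0.285
author C: 0.2 × 0.55 × (1−0.65) = 0.0385
author D: 0.3 × 0.4 × (1−0.5) = 0.06
P(author C | x) = 0.0385 / 0.4005 ≈ 0.0961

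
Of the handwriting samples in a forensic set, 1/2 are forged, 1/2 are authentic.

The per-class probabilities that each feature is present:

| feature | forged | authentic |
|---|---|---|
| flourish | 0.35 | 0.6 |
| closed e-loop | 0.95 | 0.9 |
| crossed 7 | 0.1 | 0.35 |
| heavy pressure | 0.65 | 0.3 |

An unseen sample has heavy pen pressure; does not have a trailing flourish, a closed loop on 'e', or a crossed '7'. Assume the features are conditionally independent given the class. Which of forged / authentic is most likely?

forged: 0.5 × (1−0.35) × (1−0.95) × (1−0.1) × 0.65 = 0.00950625
authentic: 0.5 × (1−0.6) × (1−0.9) × (1−0.35) × 0.3 = 0.0039
Highest score → forged.

forged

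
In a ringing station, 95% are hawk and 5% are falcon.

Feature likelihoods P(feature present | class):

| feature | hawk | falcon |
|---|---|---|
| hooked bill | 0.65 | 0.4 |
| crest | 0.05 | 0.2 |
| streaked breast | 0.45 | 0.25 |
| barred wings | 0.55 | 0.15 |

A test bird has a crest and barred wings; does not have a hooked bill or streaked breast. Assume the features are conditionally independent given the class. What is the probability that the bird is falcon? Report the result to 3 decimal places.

hawk: 0.95 × (1−0.65) × 0.05 × (1−0.45) × 0.55 = 0.0050290625
falcon: 0.05 × (1−0.4) × 0.2 × (1−0.25) × 0.15 = 0.000675
P(falcon | x) = 0.000675 / 0.0057040625 ≈ 0.118

0.118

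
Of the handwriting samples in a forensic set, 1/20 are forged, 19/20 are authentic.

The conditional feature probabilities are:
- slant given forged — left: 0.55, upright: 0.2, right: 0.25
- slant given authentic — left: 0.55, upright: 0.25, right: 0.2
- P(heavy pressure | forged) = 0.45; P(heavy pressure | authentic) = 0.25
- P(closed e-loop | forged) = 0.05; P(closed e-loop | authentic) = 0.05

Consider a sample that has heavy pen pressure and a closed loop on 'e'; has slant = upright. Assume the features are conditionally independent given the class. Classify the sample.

forged: 0.05 × 0.2 × 0.45 × 0.05 = 0.000225
authentic: 0.95 × 0.25 × 0.25 × 0.05 = 0.00296875
Highest score → authentic.

authentic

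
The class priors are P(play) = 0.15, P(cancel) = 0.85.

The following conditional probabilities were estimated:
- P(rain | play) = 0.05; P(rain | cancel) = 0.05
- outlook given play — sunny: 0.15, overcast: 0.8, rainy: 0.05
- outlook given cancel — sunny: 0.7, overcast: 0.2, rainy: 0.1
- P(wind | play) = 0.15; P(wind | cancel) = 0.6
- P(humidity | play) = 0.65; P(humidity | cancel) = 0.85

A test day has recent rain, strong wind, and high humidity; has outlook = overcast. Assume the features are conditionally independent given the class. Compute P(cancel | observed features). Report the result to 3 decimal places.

0.881

play: 0.15 × 0.05 × 0.8 × 0.15 × 0.65 = 0.000585
cancel: 0.85 × 0.05 × 0.2 × 0.6 × 0.85 = 0.004335
P(cancel | x) = 0.004335 / 0.00492 ≈ 0.881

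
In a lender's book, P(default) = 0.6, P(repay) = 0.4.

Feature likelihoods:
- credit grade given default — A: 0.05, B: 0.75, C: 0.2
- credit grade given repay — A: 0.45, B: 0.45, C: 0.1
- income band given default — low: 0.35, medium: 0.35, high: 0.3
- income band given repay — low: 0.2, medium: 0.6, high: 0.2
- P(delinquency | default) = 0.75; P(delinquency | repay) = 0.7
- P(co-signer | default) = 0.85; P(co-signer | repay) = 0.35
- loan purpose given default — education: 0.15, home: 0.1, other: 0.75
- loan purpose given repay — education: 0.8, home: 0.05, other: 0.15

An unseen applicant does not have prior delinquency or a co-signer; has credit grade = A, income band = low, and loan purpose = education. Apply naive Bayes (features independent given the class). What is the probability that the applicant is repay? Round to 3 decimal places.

0.990

default: 0.6 × 0.05 × 0.35 × (1−0.75) × (1−0.85) × 0.15 = 0.0000590625
repay: 0.4 × 0.45 × 0.2 × (1−0.7) × (1−0.35) × 0.8 = 0.005616
P(repay | x) = 0.005616 / 0.0056750625 ≈ 0.990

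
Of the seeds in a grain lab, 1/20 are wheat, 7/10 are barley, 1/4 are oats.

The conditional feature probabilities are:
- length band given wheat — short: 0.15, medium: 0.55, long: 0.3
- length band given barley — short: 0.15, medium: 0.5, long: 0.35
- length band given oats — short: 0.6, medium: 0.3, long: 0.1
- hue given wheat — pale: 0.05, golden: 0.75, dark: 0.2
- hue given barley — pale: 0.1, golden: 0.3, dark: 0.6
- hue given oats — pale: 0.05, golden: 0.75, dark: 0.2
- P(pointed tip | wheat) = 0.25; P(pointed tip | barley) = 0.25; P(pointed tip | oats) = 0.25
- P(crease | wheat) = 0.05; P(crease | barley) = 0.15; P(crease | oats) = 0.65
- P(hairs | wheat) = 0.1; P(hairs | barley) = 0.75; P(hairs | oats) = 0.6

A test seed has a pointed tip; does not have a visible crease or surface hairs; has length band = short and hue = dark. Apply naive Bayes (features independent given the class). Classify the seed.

wheat: 0.05 × 0.15 × 0.2 × 0.25 × (1−0.05) × (1−0.1) = 0.000320625
barley: 0.7 × 0.15 × 0.6 × 0.25 × (1−0.15) × (1−0.75) = 0.003346875
oats: 0.25 × 0.6 × 0.2 × 0.25 × (1−0.65) × (1−0.6) = 0.00105
Highest score → barley.

barley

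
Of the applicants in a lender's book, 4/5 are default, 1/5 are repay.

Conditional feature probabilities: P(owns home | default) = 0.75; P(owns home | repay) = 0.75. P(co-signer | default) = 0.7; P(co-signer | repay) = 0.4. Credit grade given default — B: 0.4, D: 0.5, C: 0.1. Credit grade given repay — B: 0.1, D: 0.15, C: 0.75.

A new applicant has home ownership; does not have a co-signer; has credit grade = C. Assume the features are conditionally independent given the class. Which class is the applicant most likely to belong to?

default: 0.8 × 0.75 × (1−0.7) × 0.1 = 0.018
repay: 0.2 × 0.75 × (1−0.4) × 0.75 = 0.0675
Highest score → repay.

repay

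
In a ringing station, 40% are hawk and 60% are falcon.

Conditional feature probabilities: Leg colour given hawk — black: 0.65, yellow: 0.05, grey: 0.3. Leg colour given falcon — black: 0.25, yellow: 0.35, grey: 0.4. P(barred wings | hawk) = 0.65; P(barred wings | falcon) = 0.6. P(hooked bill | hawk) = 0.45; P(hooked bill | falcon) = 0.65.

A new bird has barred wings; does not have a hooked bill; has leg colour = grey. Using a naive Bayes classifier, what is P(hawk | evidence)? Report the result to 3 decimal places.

hawk: 0.4 × 0.3 × 0.65 × (1−0.45) = 0.0429
falcon: 0.6 × 0.4 × 0.6 × (1−0.65) = 0.0504
P(hawk | x) = 0.0429 / 0.0933 ≈ 0.460

0.460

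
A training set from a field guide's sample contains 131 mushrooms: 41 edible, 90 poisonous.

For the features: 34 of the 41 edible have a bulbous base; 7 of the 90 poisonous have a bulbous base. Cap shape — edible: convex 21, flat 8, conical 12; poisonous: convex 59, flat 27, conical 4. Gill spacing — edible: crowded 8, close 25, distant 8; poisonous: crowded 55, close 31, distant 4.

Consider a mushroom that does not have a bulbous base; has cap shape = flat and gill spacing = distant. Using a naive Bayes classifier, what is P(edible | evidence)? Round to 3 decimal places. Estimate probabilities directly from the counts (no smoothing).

edible: (41/131) × (7/41) × (8/41) × (8/41) ≈ 0.00203441
poisonous: (90/131) × (83/90) × (27/90) × (4/90) ≈ 0.00844784
P(edible | x) = 0.00203441 / 0.01048225 ≈ 0.194

0.194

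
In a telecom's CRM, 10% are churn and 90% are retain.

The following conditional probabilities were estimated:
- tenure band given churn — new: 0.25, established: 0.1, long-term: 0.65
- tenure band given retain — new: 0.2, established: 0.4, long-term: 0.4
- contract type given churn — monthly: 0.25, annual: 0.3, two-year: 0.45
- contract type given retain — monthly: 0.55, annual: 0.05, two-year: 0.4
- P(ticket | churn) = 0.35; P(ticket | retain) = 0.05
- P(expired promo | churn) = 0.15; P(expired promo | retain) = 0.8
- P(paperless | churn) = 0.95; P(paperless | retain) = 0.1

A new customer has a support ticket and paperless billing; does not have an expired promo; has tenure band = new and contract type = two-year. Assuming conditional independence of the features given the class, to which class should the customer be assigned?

churn

churn: 0.1 × 0.25 × 0.45 × 0.35 × (1−0.15) × 0.95 = 0.00317953125
retain: 0.9 × 0.2 × 0.4 × 0.05 × (1−0.8) × 0.1 = 0.000072
Highest score → churn.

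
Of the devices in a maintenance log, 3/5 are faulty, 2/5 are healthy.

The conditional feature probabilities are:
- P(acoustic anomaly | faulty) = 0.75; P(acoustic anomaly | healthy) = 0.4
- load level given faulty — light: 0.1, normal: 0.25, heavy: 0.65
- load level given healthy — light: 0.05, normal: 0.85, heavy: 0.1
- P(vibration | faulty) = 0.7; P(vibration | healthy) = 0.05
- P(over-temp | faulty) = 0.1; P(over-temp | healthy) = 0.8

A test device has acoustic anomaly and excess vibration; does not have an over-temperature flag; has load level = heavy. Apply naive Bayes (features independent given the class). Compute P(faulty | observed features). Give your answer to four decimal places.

0.9991

faulty: 0.6 × 0.75 × 0.65 × 0.7 × (1−0.1) = 0.184275
healthy: 0.4 × 0.4 × 0.1 × 0.05 × (1−0.8) = 0.00016
P(faulty | x) = 0.184275 / 0.184435 ≈ 0.9991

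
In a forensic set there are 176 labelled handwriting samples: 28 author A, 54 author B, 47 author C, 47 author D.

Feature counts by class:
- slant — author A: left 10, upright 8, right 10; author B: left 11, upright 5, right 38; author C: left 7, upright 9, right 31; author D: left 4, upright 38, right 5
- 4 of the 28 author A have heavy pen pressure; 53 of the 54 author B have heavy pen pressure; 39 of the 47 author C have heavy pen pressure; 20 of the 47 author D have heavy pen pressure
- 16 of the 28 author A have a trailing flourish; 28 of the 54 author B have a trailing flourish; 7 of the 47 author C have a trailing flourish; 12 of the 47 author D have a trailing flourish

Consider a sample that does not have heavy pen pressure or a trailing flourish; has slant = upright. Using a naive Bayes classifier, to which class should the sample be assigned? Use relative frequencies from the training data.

author D

author A: (28/176) × (8/28) × (24/28) × (12/28) ≈ 0.0166976
author B: (54/176) × (5/54) × (1/54) × (26/54) ≈ 0.000253305
author C: (47/176) × (9/47) × (8/47) × (40/47) ≈ 0.00740771
author D: (47/176) × (38/47) × (27/47) × (35/47) ≈ 0.0923649
Highest score → author D.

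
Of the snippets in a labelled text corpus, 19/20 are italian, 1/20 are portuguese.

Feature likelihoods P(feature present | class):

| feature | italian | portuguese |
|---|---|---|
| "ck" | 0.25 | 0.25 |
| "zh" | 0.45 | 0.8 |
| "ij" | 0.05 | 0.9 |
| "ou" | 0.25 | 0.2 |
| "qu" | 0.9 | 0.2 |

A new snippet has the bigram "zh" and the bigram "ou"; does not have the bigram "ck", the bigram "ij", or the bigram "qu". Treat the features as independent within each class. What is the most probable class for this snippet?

italian: 0.95 × (1−0.25) × 0.45 × (1−0.05) × 0.25 × (1−0.9) = 0.00761484375
portuguese: 0.05 × (1−0.25) × 0.8 × (1−0.9) × 0.2 × (1−0.2) = 0.00048
Highest score → italian.

italian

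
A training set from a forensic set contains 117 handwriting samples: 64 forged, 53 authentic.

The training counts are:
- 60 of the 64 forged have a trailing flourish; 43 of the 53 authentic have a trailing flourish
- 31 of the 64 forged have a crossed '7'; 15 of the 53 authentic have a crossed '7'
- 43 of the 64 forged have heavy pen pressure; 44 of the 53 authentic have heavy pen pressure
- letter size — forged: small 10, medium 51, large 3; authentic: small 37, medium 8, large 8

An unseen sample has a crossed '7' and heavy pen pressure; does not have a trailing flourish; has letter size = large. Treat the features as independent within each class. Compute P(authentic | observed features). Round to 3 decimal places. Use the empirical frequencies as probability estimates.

forged: (64/117) × (4/64) × (31/64) × (43/64) × (3/64) ≈ 0.000521538
authentic: (53/117) × (10/53) × (15/53) × (44/53) × (8/53) ≈ 0.00303124
P(authentic | x) = 0.00303124 / 0.003552778 ≈ 0.853

0.853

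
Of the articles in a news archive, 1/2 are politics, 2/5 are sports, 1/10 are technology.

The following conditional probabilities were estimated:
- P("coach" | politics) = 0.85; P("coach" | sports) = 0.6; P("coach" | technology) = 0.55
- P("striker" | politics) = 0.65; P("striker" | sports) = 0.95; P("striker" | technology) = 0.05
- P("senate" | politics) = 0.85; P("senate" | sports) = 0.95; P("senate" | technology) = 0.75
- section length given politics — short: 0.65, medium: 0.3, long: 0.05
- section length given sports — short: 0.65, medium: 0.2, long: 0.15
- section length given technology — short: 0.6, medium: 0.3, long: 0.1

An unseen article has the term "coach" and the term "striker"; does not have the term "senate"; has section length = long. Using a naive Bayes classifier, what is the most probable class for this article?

politics

politics: 0.5 × 0.85 × 0.65 × (1−0.85) × 0.05 = 0.002071875
sports: 0.4 × 0.6 × 0.95 × (1−0.95) × 0.15 = 0.00171
technology: 0.1 × 0.55 × 0.05 × (1−0.75) × 0.1 = 0.00006875
Highest score → politics.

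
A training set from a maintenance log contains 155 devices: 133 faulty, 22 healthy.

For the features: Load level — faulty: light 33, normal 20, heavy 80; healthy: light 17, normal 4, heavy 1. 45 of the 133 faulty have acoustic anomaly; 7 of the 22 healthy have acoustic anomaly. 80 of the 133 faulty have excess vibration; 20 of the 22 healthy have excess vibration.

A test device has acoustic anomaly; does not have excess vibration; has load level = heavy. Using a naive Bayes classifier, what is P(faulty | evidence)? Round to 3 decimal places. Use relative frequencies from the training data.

0.997

faulty: (133/155) × (80/133) × (45/133) × (53/133) ≈ 0.0695894
healthy: (22/155) × (1/22) × (7/22) × (2/22) ≈ 0.000186617
P(faulty | x) = 0.0695894 / 0.069776017 ≈ 0.997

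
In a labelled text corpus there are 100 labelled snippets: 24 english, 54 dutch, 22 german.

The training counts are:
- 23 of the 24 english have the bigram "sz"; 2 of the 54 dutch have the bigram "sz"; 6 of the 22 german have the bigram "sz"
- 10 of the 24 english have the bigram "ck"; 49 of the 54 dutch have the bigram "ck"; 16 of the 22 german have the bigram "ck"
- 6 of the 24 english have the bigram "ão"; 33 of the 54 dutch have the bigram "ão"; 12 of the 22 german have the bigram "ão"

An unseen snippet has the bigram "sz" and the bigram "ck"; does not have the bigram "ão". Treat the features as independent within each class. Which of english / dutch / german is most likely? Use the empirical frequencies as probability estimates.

english: (24/100) × (23/24) × (10/24) × (18/24) = 0.071875
dutch: (54/100) × (2/54) × (49/54) × (21/54) ≈ 0.00705761
german: (22/100) × (6/22) × (16/22) × (10/22) ≈ 0.0198347
Highest score → english.

english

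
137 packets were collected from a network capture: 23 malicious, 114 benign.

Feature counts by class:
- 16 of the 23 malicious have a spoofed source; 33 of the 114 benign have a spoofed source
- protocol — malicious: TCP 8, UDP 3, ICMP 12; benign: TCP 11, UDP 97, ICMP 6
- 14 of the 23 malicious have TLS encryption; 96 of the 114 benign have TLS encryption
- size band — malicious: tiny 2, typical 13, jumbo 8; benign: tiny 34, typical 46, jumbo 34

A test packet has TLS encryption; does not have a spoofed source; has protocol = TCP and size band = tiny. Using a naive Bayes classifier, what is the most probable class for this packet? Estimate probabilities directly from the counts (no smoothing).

malicious: (23/137) × (7/23) × (8/23) × (14/23) × (2/23) ≈ 0.00094068
benign: (114/137) × (81/114) × (11/114) × (96/114) × (34/114) ≈ 0.0143282
Highest score → benign.

benign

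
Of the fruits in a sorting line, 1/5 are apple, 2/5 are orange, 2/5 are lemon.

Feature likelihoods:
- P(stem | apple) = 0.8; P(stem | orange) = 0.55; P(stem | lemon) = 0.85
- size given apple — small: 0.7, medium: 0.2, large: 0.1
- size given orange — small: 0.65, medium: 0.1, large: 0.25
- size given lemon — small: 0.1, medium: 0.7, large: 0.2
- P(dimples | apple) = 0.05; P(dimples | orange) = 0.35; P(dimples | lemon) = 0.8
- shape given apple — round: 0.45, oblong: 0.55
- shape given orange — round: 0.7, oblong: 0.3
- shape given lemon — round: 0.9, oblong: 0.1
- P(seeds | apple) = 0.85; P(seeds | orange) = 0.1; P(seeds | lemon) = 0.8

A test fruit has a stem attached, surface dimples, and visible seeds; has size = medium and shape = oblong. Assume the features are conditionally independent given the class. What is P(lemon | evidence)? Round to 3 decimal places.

0.940

apple: 0.2 × 0.8 × 0.2 × 0.05 × 0.55 × 0.85 = 0.000748
orange: 0.4 × 0.55 × 0.1 × 0.35 × 0.3 × 0.1 = 0.000231
lemon: 0.4 × 0.85 × 0.7 × 0.8 × 0.1 × 0.8 = 0.015232
P(lemon | x) = 0.015232 / 0.016211 ≈ 0.940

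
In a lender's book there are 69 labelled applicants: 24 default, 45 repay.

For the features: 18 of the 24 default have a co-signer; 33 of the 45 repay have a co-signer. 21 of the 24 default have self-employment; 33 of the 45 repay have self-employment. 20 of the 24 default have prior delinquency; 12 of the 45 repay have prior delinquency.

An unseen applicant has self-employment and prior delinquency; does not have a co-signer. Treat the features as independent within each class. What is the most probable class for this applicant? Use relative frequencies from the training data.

default: (24/69) × (6/24) × (21/24) × (20/24) ≈ 0.0634058
repay: (45/69) × (12/45) × (33/45) × (12/45) ≈ 0.0340097
Highest score → default.

default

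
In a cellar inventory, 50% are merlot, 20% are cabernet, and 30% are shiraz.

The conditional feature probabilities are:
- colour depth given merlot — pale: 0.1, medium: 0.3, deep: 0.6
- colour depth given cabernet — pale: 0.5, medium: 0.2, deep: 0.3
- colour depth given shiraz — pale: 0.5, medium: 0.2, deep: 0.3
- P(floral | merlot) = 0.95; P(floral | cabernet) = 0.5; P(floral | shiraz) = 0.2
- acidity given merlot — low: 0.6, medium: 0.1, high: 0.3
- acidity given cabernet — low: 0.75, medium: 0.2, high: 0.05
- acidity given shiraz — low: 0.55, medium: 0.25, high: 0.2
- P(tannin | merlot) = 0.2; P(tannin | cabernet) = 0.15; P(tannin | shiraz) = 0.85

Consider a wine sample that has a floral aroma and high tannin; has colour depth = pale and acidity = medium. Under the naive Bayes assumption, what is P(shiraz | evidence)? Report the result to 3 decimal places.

0.722

merlot: 0.5 × 0.1 × 0.95 × 0.1 × 0.2 = 0.00095
cabernet: 0.2 × 0.5 × 0.5 × 0.2 × 0.15 = 0.0015
shiraz: 0.3 × 0.5 × 0.2 × 0.25 × 0.85 = 0.006375
P(shiraz | x) = 0.006375 / 0.008825 ≈ 0.722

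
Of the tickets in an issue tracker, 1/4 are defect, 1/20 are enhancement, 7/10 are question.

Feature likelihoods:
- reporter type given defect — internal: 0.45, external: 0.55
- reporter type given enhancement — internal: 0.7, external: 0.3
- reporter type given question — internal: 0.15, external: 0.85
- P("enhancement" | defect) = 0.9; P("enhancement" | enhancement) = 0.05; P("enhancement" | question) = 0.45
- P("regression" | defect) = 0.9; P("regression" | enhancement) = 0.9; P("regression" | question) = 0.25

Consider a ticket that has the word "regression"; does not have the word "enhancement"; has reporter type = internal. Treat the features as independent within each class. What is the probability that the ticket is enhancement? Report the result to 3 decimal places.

defect: 0.25 × 0.45 × (1−0.9) × 0.9 = 0.010125
enhancement: 0.05 × 0.7 × (1−0.05) × 0.9 = 0.029925
question: 0.7 × 0.15 × (1−0.45) × 0.25 = 0.0144375
P(enhancement | x) = 0.029925 / 0.0544875 ≈ 0.549

0.549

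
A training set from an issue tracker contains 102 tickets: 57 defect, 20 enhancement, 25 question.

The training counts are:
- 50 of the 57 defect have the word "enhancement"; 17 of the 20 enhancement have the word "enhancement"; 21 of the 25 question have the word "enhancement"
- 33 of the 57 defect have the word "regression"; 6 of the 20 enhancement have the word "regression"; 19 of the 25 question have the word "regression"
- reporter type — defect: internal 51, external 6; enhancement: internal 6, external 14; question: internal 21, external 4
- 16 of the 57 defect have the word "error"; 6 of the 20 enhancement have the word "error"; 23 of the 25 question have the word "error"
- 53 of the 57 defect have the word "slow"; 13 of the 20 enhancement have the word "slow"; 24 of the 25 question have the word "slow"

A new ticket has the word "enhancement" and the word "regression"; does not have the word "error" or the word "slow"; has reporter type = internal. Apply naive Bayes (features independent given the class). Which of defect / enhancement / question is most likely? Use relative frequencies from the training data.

defect: (57/102) × (50/57) × (33/57) × (51/57) × (41/57) × (4/57) ≈ 0.0128174
enhancement: (20/102) × (17/20) × (6/20) × (6/20) × (14/20) × (7/20) = 0.003675
question: (25/102) × (21/25) × (19/25) × (21/25) × (2/25) × (1/25) ≈ 0.000420593
Highest score → defect.

defect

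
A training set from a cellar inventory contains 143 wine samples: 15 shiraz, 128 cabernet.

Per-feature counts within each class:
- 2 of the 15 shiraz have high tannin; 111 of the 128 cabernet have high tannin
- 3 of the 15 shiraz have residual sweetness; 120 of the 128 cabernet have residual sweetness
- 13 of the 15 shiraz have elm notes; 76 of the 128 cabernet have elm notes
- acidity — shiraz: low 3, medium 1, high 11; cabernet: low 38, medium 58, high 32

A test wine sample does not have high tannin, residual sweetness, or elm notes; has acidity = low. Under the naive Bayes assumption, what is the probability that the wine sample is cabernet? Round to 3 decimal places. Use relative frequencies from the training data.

shiraz: (15/143) × (13/15) × (12/15) × (2/15) × (3/15) ≈ 0.00193939
cabernet: (128/143) × (17/128) × (8/128) × (52/128) × (38/128) ≈ 0.000896107
P(cabernet | x) = 0.000896107 / 0.002835497 ≈ 0.316

0.316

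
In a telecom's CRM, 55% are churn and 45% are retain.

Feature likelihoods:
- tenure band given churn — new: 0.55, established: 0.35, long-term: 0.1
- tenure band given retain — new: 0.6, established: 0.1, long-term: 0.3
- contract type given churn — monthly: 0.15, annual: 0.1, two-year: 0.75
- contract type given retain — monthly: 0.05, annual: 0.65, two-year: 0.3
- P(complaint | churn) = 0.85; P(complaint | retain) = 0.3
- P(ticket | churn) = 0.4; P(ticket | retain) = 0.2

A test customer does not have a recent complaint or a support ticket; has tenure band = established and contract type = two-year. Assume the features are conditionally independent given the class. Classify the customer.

churn: 0.55 × 0.35 × 0.75 × (1−0.85) × (1−0.4) = 0.01299375
retain: 0.45 × 0.1 × 0.3 × (1−0.3) × (1−0.2) = 0.00756
Highest score → churn.

churn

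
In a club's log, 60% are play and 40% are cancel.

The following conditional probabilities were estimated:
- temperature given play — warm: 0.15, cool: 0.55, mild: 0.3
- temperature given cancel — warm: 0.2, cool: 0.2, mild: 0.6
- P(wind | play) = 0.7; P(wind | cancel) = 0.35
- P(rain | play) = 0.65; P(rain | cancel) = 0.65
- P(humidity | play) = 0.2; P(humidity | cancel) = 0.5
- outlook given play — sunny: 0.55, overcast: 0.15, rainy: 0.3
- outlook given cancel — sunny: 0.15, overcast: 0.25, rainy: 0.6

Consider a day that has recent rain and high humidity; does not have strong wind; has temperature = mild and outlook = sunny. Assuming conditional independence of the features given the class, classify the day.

play: 0.6 × 0.3 × (1−0.7) × 0.65 × 0.2 × 0.55 = 0.003861
cancel: 0.4 × 0.6 × (1−0.35) × 0.65 × 0.5 × 0.15 = 0.007605
Highest score → cancel.

cancel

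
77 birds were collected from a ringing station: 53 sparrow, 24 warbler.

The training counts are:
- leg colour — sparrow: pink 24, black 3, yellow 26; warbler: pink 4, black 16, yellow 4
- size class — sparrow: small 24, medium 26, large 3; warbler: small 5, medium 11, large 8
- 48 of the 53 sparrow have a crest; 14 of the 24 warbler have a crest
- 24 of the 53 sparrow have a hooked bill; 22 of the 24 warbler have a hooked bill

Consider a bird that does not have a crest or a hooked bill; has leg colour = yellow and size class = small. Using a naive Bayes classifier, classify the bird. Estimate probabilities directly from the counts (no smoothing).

sparrow: (53/77) × (26/53) × (24/53) × (5/53) × (29/53) ≈ 0.00789286
warbler: (24/77) × (4/24) × (5/24) × (10/24) × (2/24) ≈ 0.000375782
Highest score → sparrow.

sparrow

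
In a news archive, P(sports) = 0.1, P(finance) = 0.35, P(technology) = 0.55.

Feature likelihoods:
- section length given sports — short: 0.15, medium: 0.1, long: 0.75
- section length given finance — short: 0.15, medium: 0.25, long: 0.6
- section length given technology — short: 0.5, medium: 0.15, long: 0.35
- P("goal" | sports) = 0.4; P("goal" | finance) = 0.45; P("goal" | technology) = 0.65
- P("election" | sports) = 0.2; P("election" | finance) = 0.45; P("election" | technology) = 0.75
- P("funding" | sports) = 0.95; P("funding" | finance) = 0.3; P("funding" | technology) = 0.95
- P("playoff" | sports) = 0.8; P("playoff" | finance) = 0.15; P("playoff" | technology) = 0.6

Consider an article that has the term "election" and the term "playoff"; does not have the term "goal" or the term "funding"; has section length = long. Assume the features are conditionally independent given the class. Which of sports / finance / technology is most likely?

sports: 0.1 × 0.75 × (1−0.4) × 0.2 × (1−0.95) × 0.8 = 0.00036
finance: 0.35 × 0.6 × (1−0.45) × 0.45 × (1−0.3) × 0.15 = 0.005457375
technology: 0.55 × 0.35 × (1−0.65) × 0.75 × (1−0.95) × 0.6 = 0.0015159375
Highest score → finance.

finance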